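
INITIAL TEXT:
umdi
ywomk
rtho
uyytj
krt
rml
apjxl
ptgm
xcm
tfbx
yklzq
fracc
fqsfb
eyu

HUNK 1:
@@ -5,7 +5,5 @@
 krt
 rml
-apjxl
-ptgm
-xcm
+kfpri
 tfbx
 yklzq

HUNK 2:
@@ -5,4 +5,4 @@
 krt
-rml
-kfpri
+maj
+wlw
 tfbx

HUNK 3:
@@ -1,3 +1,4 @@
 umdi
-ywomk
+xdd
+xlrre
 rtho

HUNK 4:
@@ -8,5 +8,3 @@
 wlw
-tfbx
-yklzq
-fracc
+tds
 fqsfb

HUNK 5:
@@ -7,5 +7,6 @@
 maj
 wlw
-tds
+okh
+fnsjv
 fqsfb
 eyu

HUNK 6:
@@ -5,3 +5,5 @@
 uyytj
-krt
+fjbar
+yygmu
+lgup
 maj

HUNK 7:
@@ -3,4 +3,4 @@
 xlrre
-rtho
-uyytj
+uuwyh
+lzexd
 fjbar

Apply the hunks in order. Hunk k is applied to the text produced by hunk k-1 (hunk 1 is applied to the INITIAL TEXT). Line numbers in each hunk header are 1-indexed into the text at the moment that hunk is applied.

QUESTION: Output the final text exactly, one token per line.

Hunk 1: at line 5 remove [apjxl,ptgm,xcm] add [kfpri] -> 12 lines: umdi ywomk rtho uyytj krt rml kfpri tfbx yklzq fracc fqsfb eyu
Hunk 2: at line 5 remove [rml,kfpri] add [maj,wlw] -> 12 lines: umdi ywomk rtho uyytj krt maj wlw tfbx yklzq fracc fqsfb eyu
Hunk 3: at line 1 remove [ywomk] add [xdd,xlrre] -> 13 lines: umdi xdd xlrre rtho uyytj krt maj wlw tfbx yklzq fracc fqsfb eyu
Hunk 4: at line 8 remove [tfbx,yklzq,fracc] add [tds] -> 11 lines: umdi xdd xlrre rtho uyytj krt maj wlw tds fqsfb eyu
Hunk 5: at line 7 remove [tds] add [okh,fnsjv] -> 12 lines: umdi xdd xlrre rtho uyytj krt maj wlw okh fnsjv fqsfb eyu
Hunk 6: at line 5 remove [krt] add [fjbar,yygmu,lgup] -> 14 lines: umdi xdd xlrre rtho uyytj fjbar yygmu lgup maj wlw okh fnsjv fqsfb eyu
Hunk 7: at line 3 remove [rtho,uyytj] add [uuwyh,lzexd] -> 14 lines: umdi xdd xlrre uuwyh lzexd fjbar yygmu lgup maj wlw okh fnsjv fqsfb eyu

Answer: umdi
xdd
xlrre
uuwyh
lzexd
fjbar
yygmu
lgup
maj
wlw
okh
fnsjv
fqsfb
eyu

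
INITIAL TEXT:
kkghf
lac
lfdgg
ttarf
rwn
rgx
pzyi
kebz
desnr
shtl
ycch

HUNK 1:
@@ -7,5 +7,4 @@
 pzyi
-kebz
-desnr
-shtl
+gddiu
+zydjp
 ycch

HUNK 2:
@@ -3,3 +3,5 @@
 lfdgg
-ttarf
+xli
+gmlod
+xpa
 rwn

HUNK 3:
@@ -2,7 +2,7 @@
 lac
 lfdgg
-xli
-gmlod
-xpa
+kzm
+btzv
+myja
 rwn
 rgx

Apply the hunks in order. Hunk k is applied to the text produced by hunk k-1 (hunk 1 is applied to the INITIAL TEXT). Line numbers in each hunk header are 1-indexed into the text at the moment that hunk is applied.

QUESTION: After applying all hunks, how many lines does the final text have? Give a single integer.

Hunk 1: at line 7 remove [kebz,desnr,shtl] add [gddiu,zydjp] -> 10 lines: kkghf lac lfdgg ttarf rwn rgx pzyi gddiu zydjp ycch
Hunk 2: at line 3 remove [ttarf] add [xli,gmlod,xpa] -> 12 lines: kkghf lac lfdgg xli gmlod xpa rwn rgx pzyi gddiu zydjp ycch
Hunk 3: at line 2 remove [xli,gmlod,xpa] add [kzm,btzv,myja] -> 12 lines: kkghf lac lfdgg kzm btzv myja rwn rgx pzyi gddiu zydjp ycch
Final line count: 12

Answer: 12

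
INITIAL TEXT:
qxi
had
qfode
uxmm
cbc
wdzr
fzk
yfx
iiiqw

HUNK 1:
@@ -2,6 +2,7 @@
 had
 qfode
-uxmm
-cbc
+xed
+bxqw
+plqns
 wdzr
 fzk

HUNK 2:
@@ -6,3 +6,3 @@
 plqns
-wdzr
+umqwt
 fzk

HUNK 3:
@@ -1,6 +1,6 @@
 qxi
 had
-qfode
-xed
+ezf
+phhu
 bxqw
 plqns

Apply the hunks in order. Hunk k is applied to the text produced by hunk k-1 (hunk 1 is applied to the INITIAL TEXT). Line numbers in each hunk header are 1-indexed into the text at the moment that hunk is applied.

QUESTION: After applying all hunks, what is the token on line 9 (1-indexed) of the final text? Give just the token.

Answer: yfx

Derivation:
Hunk 1: at line 2 remove [uxmm,cbc] add [xed,bxqw,plqns] -> 10 lines: qxi had qfode xed bxqw plqns wdzr fzk yfx iiiqw
Hunk 2: at line 6 remove [wdzr] add [umqwt] -> 10 lines: qxi had qfode xed bxqw plqns umqwt fzk yfx iiiqw
Hunk 3: at line 1 remove [qfode,xed] add [ezf,phhu] -> 10 lines: qxi had ezf phhu bxqw plqns umqwt fzk yfx iiiqw
Final line 9: yfx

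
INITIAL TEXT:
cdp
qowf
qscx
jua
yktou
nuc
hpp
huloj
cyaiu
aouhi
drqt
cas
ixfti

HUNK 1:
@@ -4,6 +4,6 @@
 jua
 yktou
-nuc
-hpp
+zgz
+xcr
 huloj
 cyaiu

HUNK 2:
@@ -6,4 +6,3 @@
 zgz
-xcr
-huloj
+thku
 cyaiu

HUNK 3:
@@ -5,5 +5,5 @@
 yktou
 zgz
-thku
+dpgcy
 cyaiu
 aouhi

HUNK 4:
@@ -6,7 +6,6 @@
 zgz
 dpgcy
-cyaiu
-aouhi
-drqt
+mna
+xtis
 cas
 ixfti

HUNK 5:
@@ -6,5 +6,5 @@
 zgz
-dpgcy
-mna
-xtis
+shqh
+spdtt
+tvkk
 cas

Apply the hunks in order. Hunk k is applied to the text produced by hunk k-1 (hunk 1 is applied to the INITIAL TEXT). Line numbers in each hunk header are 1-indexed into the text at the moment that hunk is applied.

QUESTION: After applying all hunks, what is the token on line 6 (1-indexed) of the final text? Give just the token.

Hunk 1: at line 4 remove [nuc,hpp] add [zgz,xcr] -> 13 lines: cdp qowf qscx jua yktou zgz xcr huloj cyaiu aouhi drqt cas ixfti
Hunk 2: at line 6 remove [xcr,huloj] add [thku] -> 12 lines: cdp qowf qscx jua yktou zgz thku cyaiu aouhi drqt cas ixfti
Hunk 3: at line 5 remove [thku] add [dpgcy] -> 12 lines: cdp qowf qscx jua yktou zgz dpgcy cyaiu aouhi drqt cas ixfti
Hunk 4: at line 6 remove [cyaiu,aouhi,drqt] add [mna,xtis] -> 11 lines: cdp qowf qscx jua yktou zgz dpgcy mna xtis cas ixfti
Hunk 5: at line 6 remove [dpgcy,mna,xtis] add [shqh,spdtt,tvkk] -> 11 lines: cdp qowf qscx jua yktou zgz shqh spdtt tvkk cas ixfti
Final line 6: zgz

Answer: zgz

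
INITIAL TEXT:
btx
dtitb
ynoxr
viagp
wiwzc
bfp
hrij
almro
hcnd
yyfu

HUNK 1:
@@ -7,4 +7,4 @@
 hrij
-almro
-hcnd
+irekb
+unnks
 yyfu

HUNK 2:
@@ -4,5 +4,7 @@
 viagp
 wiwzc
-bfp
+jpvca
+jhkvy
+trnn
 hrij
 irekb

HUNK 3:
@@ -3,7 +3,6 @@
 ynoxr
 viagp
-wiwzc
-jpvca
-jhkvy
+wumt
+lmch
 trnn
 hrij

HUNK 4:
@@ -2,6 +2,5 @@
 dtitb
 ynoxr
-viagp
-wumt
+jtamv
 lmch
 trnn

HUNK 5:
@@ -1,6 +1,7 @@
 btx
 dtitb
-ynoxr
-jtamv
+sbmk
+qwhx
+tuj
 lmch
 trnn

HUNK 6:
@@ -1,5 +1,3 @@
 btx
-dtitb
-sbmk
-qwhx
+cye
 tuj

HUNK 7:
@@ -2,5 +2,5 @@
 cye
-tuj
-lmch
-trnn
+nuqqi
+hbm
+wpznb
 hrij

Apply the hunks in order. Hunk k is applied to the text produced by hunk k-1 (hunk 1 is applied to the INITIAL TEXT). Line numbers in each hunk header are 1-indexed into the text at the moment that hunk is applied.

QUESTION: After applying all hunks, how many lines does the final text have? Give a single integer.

Hunk 1: at line 7 remove [almro,hcnd] add [irekb,unnks] -> 10 lines: btx dtitb ynoxr viagp wiwzc bfp hrij irekb unnks yyfu
Hunk 2: at line 4 remove [bfp] add [jpvca,jhkvy,trnn] -> 12 lines: btx dtitb ynoxr viagp wiwzc jpvca jhkvy trnn hrij irekb unnks yyfu
Hunk 3: at line 3 remove [wiwzc,jpvca,jhkvy] add [wumt,lmch] -> 11 lines: btx dtitb ynoxr viagp wumt lmch trnn hrij irekb unnks yyfu
Hunk 4: at line 2 remove [viagp,wumt] add [jtamv] -> 10 lines: btx dtitb ynoxr jtamv lmch trnn hrij irekb unnks yyfu
Hunk 5: at line 1 remove [ynoxr,jtamv] add [sbmk,qwhx,tuj] -> 11 lines: btx dtitb sbmk qwhx tuj lmch trnn hrij irekb unnks yyfu
Hunk 6: at line 1 remove [dtitb,sbmk,qwhx] add [cye] -> 9 lines: btx cye tuj lmch trnn hrij irekb unnks yyfu
Hunk 7: at line 2 remove [tuj,lmch,trnn] add [nuqqi,hbm,wpznb] -> 9 lines: btx cye nuqqi hbm wpznb hrij irekb unnks yyfu
Final line count: 9

Answer: 9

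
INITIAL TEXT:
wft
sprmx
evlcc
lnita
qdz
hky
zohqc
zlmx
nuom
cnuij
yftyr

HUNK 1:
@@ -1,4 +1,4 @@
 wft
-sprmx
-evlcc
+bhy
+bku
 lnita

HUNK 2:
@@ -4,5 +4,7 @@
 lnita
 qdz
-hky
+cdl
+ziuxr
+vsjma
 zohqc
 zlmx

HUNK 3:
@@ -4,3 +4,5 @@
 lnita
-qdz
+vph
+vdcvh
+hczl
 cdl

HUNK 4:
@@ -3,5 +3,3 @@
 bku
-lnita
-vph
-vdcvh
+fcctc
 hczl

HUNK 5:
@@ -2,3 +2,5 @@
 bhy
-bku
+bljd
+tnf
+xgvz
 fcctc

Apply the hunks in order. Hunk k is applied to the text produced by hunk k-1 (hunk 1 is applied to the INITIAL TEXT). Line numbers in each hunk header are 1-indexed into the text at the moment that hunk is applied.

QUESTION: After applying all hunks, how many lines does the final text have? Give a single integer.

Answer: 15

Derivation:
Hunk 1: at line 1 remove [sprmx,evlcc] add [bhy,bku] -> 11 lines: wft bhy bku lnita qdz hky zohqc zlmx nuom cnuij yftyr
Hunk 2: at line 4 remove [hky] add [cdl,ziuxr,vsjma] -> 13 lines: wft bhy bku lnita qdz cdl ziuxr vsjma zohqc zlmx nuom cnuij yftyr
Hunk 3: at line 4 remove [qdz] add [vph,vdcvh,hczl] -> 15 lines: wft bhy bku lnita vph vdcvh hczl cdl ziuxr vsjma zohqc zlmx nuom cnuij yftyr
Hunk 4: at line 3 remove [lnita,vph,vdcvh] add [fcctc] -> 13 lines: wft bhy bku fcctc hczl cdl ziuxr vsjma zohqc zlmx nuom cnuij yftyr
Hunk 5: at line 2 remove [bku] add [bljd,tnf,xgvz] -> 15 lines: wft bhy bljd tnf xgvz fcctc hczl cdl ziuxr vsjma zohqc zlmx nuom cnuij yftyr
Final line count: 15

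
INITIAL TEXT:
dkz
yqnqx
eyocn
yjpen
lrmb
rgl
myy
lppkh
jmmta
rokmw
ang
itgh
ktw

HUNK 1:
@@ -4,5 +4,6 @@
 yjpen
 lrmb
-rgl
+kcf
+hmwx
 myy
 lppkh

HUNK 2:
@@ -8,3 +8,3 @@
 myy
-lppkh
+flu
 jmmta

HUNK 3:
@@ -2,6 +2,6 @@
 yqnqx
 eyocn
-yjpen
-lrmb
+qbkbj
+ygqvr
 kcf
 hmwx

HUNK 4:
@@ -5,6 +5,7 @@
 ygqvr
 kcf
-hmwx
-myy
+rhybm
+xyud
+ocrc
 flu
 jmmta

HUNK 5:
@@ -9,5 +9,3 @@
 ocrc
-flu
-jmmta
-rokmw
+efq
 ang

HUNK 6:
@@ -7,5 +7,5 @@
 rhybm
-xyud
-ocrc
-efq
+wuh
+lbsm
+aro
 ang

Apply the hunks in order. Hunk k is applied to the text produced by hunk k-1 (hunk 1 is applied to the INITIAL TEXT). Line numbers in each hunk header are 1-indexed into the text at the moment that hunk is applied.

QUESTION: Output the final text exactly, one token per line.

Answer: dkz
yqnqx
eyocn
qbkbj
ygqvr
kcf
rhybm
wuh
lbsm
aro
ang
itgh
ktw

Derivation:
Hunk 1: at line 4 remove [rgl] add [kcf,hmwx] -> 14 lines: dkz yqnqx eyocn yjpen lrmb kcf hmwx myy lppkh jmmta rokmw ang itgh ktw
Hunk 2: at line 8 remove [lppkh] add [flu] -> 14 lines: dkz yqnqx eyocn yjpen lrmb kcf hmwx myy flu jmmta rokmw ang itgh ktw
Hunk 3: at line 2 remove [yjpen,lrmb] add [qbkbj,ygqvr] -> 14 lines: dkz yqnqx eyocn qbkbj ygqvr kcf hmwx myy flu jmmta rokmw ang itgh ktw
Hunk 4: at line 5 remove [hmwx,myy] add [rhybm,xyud,ocrc] -> 15 lines: dkz yqnqx eyocn qbkbj ygqvr kcf rhybm xyud ocrc flu jmmta rokmw ang itgh ktw
Hunk 5: at line 9 remove [flu,jmmta,rokmw] add [efq] -> 13 lines: dkz yqnqx eyocn qbkbj ygqvr kcf rhybm xyud ocrc efq ang itgh ktw
Hunk 6: at line 7 remove [xyud,ocrc,efq] add [wuh,lbsm,aro] -> 13 lines: dkz yqnqx eyocn qbkbj ygqvr kcf rhybm wuh lbsm aro ang itgh ktw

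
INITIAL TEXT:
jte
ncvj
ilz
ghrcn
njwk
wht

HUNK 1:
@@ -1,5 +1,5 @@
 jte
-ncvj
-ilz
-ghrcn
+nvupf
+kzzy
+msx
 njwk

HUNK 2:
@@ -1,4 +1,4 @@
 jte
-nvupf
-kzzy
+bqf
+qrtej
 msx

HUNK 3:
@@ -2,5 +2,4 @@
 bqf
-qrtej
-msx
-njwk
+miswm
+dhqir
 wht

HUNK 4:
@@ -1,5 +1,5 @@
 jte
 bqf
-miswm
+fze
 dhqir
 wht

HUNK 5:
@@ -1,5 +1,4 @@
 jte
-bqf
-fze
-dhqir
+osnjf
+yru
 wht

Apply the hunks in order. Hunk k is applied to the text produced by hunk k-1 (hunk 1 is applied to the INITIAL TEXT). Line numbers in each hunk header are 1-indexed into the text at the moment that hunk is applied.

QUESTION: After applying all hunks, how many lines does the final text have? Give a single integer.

Hunk 1: at line 1 remove [ncvj,ilz,ghrcn] add [nvupf,kzzy,msx] -> 6 lines: jte nvupf kzzy msx njwk wht
Hunk 2: at line 1 remove [nvupf,kzzy] add [bqf,qrtej] -> 6 lines: jte bqf qrtej msx njwk wht
Hunk 3: at line 2 remove [qrtej,msx,njwk] add [miswm,dhqir] -> 5 lines: jte bqf miswm dhqir wht
Hunk 4: at line 1 remove [miswm] add [fze] -> 5 lines: jte bqf fze dhqir wht
Hunk 5: at line 1 remove [bqf,fze,dhqir] add [osnjf,yru] -> 4 lines: jte osnjf yru wht
Final line count: 4

Answer: 4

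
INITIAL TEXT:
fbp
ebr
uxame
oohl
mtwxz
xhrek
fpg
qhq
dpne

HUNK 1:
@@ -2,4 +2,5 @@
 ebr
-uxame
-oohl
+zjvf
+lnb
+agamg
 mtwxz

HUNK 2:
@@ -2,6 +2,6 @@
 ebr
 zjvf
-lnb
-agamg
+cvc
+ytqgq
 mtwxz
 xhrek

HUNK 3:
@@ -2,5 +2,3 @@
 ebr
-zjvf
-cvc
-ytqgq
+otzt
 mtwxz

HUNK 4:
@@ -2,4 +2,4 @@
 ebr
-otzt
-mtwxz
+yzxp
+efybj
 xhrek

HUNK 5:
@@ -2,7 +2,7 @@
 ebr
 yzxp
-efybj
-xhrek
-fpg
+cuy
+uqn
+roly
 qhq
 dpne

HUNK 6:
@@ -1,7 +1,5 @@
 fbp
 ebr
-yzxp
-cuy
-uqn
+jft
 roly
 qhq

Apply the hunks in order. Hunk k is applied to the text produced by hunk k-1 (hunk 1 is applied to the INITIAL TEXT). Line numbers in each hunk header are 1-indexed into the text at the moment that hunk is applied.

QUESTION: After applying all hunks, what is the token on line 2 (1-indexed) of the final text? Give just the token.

Hunk 1: at line 2 remove [uxame,oohl] add [zjvf,lnb,agamg] -> 10 lines: fbp ebr zjvf lnb agamg mtwxz xhrek fpg qhq dpne
Hunk 2: at line 2 remove [lnb,agamg] add [cvc,ytqgq] -> 10 lines: fbp ebr zjvf cvc ytqgq mtwxz xhrek fpg qhq dpne
Hunk 3: at line 2 remove [zjvf,cvc,ytqgq] add [otzt] -> 8 lines: fbp ebr otzt mtwxz xhrek fpg qhq dpne
Hunk 4: at line 2 remove [otzt,mtwxz] add [yzxp,efybj] -> 8 lines: fbp ebr yzxp efybj xhrek fpg qhq dpne
Hunk 5: at line 2 remove [efybj,xhrek,fpg] add [cuy,uqn,roly] -> 8 lines: fbp ebr yzxp cuy uqn roly qhq dpne
Hunk 6: at line 1 remove [yzxp,cuy,uqn] add [jft] -> 6 lines: fbp ebr jft roly qhq dpne
Final line 2: ebr

Answer: ebr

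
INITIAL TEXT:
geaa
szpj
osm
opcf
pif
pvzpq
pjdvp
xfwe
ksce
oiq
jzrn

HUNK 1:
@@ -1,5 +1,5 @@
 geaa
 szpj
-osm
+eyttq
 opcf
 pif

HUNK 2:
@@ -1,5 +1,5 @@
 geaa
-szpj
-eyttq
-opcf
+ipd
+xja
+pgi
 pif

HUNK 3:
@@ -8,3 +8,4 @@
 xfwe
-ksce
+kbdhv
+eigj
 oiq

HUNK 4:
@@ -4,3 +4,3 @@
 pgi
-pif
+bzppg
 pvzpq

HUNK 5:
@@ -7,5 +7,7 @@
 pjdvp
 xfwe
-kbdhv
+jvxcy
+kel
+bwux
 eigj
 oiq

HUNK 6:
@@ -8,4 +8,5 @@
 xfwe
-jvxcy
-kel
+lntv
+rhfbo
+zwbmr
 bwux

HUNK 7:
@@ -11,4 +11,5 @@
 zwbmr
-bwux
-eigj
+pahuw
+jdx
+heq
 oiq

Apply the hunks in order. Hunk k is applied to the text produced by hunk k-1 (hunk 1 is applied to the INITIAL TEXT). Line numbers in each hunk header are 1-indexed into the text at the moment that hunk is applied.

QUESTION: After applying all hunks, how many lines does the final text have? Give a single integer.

Answer: 16

Derivation:
Hunk 1: at line 1 remove [osm] add [eyttq] -> 11 lines: geaa szpj eyttq opcf pif pvzpq pjdvp xfwe ksce oiq jzrn
Hunk 2: at line 1 remove [szpj,eyttq,opcf] add [ipd,xja,pgi] -> 11 lines: geaa ipd xja pgi pif pvzpq pjdvp xfwe ksce oiq jzrn
Hunk 3: at line 8 remove [ksce] add [kbdhv,eigj] -> 12 lines: geaa ipd xja pgi pif pvzpq pjdvp xfwe kbdhv eigj oiq jzrn
Hunk 4: at line 4 remove [pif] add [bzppg] -> 12 lines: geaa ipd xja pgi bzppg pvzpq pjdvp xfwe kbdhv eigj oiq jzrn
Hunk 5: at line 7 remove [kbdhv] add [jvxcy,kel,bwux] -> 14 lines: geaa ipd xja pgi bzppg pvzpq pjdvp xfwe jvxcy kel bwux eigj oiq jzrn
Hunk 6: at line 8 remove [jvxcy,kel] add [lntv,rhfbo,zwbmr] -> 15 lines: geaa ipd xja pgi bzppg pvzpq pjdvp xfwe lntv rhfbo zwbmr bwux eigj oiq jzrn
Hunk 7: at line 11 remove [bwux,eigj] add [pahuw,jdx,heq] -> 16 lines: geaa ipd xja pgi bzppg pvzpq pjdvp xfwe lntv rhfbo zwbmr pahuw jdx heq oiq jzrn
Final line count: 16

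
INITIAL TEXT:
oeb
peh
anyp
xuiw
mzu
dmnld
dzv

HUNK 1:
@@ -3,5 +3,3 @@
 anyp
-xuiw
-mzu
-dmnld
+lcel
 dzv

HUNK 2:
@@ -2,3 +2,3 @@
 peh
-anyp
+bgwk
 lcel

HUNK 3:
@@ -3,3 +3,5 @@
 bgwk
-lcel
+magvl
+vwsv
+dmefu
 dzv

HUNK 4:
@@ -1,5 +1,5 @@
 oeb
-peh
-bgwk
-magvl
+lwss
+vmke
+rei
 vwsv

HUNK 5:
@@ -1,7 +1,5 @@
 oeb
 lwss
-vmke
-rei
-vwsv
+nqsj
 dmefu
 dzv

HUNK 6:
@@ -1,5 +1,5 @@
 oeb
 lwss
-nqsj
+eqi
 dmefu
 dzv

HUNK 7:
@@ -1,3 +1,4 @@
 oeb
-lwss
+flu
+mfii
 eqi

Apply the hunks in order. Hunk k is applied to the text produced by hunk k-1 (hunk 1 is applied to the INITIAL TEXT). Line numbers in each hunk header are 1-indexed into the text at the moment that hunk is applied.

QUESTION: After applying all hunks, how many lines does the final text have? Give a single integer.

Answer: 6

Derivation:
Hunk 1: at line 3 remove [xuiw,mzu,dmnld] add [lcel] -> 5 lines: oeb peh anyp lcel dzv
Hunk 2: at line 2 remove [anyp] add [bgwk] -> 5 lines: oeb peh bgwk lcel dzv
Hunk 3: at line 3 remove [lcel] add [magvl,vwsv,dmefu] -> 7 lines: oeb peh bgwk magvl vwsv dmefu dzv
Hunk 4: at line 1 remove [peh,bgwk,magvl] add [lwss,vmke,rei] -> 7 lines: oeb lwss vmke rei vwsv dmefu dzv
Hunk 5: at line 1 remove [vmke,rei,vwsv] add [nqsj] -> 5 lines: oeb lwss nqsj dmefu dzv
Hunk 6: at line 1 remove [nqsj] add [eqi] -> 5 lines: oeb lwss eqi dmefu dzv
Hunk 7: at line 1 remove [lwss] add [flu,mfii] -> 6 lines: oeb flu mfii eqi dmefu dzv
Final line count: 6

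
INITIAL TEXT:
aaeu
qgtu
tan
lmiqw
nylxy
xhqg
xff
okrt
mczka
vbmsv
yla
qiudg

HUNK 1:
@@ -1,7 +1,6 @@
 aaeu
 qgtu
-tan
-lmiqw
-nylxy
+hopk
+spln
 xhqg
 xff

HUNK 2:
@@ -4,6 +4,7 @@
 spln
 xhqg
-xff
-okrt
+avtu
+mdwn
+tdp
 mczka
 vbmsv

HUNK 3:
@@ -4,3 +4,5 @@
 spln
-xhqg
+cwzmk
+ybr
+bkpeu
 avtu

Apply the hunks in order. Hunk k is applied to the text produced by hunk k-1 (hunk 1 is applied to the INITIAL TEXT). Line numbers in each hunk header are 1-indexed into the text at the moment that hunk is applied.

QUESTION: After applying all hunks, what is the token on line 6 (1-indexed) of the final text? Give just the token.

Answer: ybr

Derivation:
Hunk 1: at line 1 remove [tan,lmiqw,nylxy] add [hopk,spln] -> 11 lines: aaeu qgtu hopk spln xhqg xff okrt mczka vbmsv yla qiudg
Hunk 2: at line 4 remove [xff,okrt] add [avtu,mdwn,tdp] -> 12 lines: aaeu qgtu hopk spln xhqg avtu mdwn tdp mczka vbmsv yla qiudg
Hunk 3: at line 4 remove [xhqg] add [cwzmk,ybr,bkpeu] -> 14 lines: aaeu qgtu hopk spln cwzmk ybr bkpeu avtu mdwn tdp mczka vbmsv yla qiudg
Final line 6: ybr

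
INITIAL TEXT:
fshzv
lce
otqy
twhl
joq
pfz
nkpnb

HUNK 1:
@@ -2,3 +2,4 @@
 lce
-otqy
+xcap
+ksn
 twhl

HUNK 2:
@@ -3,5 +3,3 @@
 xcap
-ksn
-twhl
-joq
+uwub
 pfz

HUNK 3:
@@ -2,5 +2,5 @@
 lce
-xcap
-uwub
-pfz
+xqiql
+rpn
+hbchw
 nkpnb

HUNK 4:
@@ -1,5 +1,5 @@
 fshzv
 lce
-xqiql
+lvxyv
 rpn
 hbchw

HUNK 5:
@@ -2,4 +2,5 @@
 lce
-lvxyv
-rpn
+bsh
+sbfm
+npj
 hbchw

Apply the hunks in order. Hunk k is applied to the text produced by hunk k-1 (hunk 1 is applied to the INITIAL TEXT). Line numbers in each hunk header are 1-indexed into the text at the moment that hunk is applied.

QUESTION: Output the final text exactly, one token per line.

Hunk 1: at line 2 remove [otqy] add [xcap,ksn] -> 8 lines: fshzv lce xcap ksn twhl joq pfz nkpnb
Hunk 2: at line 3 remove [ksn,twhl,joq] add [uwub] -> 6 lines: fshzv lce xcap uwub pfz nkpnb
Hunk 3: at line 2 remove [xcap,uwub,pfz] add [xqiql,rpn,hbchw] -> 6 lines: fshzv lce xqiql rpn hbchw nkpnb
Hunk 4: at line 1 remove [xqiql] add [lvxyv] -> 6 lines: fshzv lce lvxyv rpn hbchw nkpnb
Hunk 5: at line 2 remove [lvxyv,rpn] add [bsh,sbfm,npj] -> 7 lines: fshzv lce bsh sbfm npj hbchw nkpnb

Answer: fshzv
lce
bsh
sbfm
npj
hbchw
nkpnb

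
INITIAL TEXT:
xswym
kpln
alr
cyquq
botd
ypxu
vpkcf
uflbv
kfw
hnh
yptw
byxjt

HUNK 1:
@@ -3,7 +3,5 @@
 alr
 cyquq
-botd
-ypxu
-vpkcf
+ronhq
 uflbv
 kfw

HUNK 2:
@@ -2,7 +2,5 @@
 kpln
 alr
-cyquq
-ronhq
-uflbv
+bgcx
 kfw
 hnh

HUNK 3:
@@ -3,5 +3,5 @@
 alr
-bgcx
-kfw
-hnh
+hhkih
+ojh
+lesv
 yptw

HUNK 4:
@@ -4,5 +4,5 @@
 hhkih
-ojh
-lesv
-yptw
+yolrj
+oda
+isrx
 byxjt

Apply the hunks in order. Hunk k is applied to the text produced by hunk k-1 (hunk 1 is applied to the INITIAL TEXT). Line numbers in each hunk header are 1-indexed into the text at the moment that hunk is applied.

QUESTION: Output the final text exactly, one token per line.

Hunk 1: at line 3 remove [botd,ypxu,vpkcf] add [ronhq] -> 10 lines: xswym kpln alr cyquq ronhq uflbv kfw hnh yptw byxjt
Hunk 2: at line 2 remove [cyquq,ronhq,uflbv] add [bgcx] -> 8 lines: xswym kpln alr bgcx kfw hnh yptw byxjt
Hunk 3: at line 3 remove [bgcx,kfw,hnh] add [hhkih,ojh,lesv] -> 8 lines: xswym kpln alr hhkih ojh lesv yptw byxjt
Hunk 4: at line 4 remove [ojh,lesv,yptw] add [yolrj,oda,isrx] -> 8 lines: xswym kpln alr hhkih yolrj oda isrx byxjt

Answer: xswym
kpln
alr
hhkih
yolrj
oda
isrx
byxjt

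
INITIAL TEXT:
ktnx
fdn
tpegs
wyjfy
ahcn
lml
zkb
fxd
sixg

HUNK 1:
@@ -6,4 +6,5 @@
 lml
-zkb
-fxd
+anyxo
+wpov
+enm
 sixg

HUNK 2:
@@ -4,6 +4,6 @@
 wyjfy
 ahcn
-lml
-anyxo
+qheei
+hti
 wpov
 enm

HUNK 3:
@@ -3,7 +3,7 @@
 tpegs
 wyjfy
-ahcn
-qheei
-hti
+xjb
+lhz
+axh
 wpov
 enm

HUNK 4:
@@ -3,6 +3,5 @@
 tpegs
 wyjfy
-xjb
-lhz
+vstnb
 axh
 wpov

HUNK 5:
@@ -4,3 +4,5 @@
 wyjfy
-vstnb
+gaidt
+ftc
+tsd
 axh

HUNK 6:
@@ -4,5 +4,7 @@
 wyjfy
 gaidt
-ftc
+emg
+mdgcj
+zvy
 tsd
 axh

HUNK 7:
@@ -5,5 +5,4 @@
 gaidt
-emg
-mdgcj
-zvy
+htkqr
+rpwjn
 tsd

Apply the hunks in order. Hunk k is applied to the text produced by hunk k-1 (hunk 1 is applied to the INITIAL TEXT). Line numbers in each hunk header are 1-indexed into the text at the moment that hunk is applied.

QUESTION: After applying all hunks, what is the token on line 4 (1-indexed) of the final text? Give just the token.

Hunk 1: at line 6 remove [zkb,fxd] add [anyxo,wpov,enm] -> 10 lines: ktnx fdn tpegs wyjfy ahcn lml anyxo wpov enm sixg
Hunk 2: at line 4 remove [lml,anyxo] add [qheei,hti] -> 10 lines: ktnx fdn tpegs wyjfy ahcn qheei hti wpov enm sixg
Hunk 3: at line 3 remove [ahcn,qheei,hti] add [xjb,lhz,axh] -> 10 lines: ktnx fdn tpegs wyjfy xjb lhz axh wpov enm sixg
Hunk 4: at line 3 remove [xjb,lhz] add [vstnb] -> 9 lines: ktnx fdn tpegs wyjfy vstnb axh wpov enm sixg
Hunk 5: at line 4 remove [vstnb] add [gaidt,ftc,tsd] -> 11 lines: ktnx fdn tpegs wyjfy gaidt ftc tsd axh wpov enm sixg
Hunk 6: at line 4 remove [ftc] add [emg,mdgcj,zvy] -> 13 lines: ktnx fdn tpegs wyjfy gaidt emg mdgcj zvy tsd axh wpov enm sixg
Hunk 7: at line 5 remove [emg,mdgcj,zvy] add [htkqr,rpwjn] -> 12 lines: ktnx fdn tpegs wyjfy gaidt htkqr rpwjn tsd axh wpov enm sixg
Final line 4: wyjfy

Answer: wyjfy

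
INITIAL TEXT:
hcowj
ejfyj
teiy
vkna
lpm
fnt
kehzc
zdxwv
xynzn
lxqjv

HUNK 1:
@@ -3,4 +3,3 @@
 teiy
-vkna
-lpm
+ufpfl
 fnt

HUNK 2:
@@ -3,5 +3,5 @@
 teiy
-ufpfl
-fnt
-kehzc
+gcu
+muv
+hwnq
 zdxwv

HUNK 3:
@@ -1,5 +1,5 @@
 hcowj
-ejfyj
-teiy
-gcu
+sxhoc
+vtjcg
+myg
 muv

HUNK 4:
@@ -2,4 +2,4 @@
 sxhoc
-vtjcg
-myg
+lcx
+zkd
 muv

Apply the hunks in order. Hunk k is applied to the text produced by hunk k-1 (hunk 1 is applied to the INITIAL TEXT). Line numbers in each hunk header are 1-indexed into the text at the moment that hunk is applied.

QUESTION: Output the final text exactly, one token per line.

Hunk 1: at line 3 remove [vkna,lpm] add [ufpfl] -> 9 lines: hcowj ejfyj teiy ufpfl fnt kehzc zdxwv xynzn lxqjv
Hunk 2: at line 3 remove [ufpfl,fnt,kehzc] add [gcu,muv,hwnq] -> 9 lines: hcowj ejfyj teiy gcu muv hwnq zdxwv xynzn lxqjv
Hunk 3: at line 1 remove [ejfyj,teiy,gcu] add [sxhoc,vtjcg,myg] -> 9 lines: hcowj sxhoc vtjcg myg muv hwnq zdxwv xynzn lxqjv
Hunk 4: at line 2 remove [vtjcg,myg] add [lcx,zkd] -> 9 lines: hcowj sxhoc lcx zkd muv hwnq zdxwv xynzn lxqjv

Answer: hcowj
sxhoc
lcx
zkd
muv
hwnq
zdxwv
xynzn
lxqjv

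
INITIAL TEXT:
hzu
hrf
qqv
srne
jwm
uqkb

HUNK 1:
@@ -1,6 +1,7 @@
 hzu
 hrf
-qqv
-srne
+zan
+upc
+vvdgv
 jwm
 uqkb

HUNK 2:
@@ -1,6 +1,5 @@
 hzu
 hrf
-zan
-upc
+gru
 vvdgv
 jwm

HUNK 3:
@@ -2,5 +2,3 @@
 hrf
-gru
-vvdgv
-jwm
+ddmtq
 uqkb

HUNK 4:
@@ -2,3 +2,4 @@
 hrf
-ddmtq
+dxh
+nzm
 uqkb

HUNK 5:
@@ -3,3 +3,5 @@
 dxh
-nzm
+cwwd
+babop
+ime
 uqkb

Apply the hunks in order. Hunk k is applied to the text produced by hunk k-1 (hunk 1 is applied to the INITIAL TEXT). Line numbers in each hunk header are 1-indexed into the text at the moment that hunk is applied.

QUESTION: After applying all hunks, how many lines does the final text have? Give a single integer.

Hunk 1: at line 1 remove [qqv,srne] add [zan,upc,vvdgv] -> 7 lines: hzu hrf zan upc vvdgv jwm uqkb
Hunk 2: at line 1 remove [zan,upc] add [gru] -> 6 lines: hzu hrf gru vvdgv jwm uqkb
Hunk 3: at line 2 remove [gru,vvdgv,jwm] add [ddmtq] -> 4 lines: hzu hrf ddmtq uqkb
Hunk 4: at line 2 remove [ddmtq] add [dxh,nzm] -> 5 lines: hzu hrf dxh nzm uqkb
Hunk 5: at line 3 remove [nzm] add [cwwd,babop,ime] -> 7 lines: hzu hrf dxh cwwd babop ime uqkb
Final line count: 7

Answer: 7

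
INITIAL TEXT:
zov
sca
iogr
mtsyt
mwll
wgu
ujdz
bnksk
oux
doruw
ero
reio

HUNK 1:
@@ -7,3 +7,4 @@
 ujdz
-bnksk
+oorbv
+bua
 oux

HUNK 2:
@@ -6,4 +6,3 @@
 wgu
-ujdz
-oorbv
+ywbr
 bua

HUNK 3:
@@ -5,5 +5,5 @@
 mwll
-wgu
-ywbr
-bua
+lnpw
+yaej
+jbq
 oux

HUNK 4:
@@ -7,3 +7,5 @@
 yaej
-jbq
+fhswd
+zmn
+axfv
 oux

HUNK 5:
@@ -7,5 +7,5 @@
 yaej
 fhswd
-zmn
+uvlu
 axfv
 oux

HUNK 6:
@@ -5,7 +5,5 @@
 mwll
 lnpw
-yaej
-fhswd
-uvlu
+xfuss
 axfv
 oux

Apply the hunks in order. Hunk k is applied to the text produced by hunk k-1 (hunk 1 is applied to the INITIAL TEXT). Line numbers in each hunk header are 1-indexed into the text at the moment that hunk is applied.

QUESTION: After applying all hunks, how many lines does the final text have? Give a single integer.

Answer: 12

Derivation:
Hunk 1: at line 7 remove [bnksk] add [oorbv,bua] -> 13 lines: zov sca iogr mtsyt mwll wgu ujdz oorbv bua oux doruw ero reio
Hunk 2: at line 6 remove [ujdz,oorbv] add [ywbr] -> 12 lines: zov sca iogr mtsyt mwll wgu ywbr bua oux doruw ero reio
Hunk 3: at line 5 remove [wgu,ywbr,bua] add [lnpw,yaej,jbq] -> 12 lines: zov sca iogr mtsyt mwll lnpw yaej jbq oux doruw ero reio
Hunk 4: at line 7 remove [jbq] add [fhswd,zmn,axfv] -> 14 lines: zov sca iogr mtsyt mwll lnpw yaej fhswd zmn axfv oux doruw ero reio
Hunk 5: at line 7 remove [zmn] add [uvlu] -> 14 lines: zov sca iogr mtsyt mwll lnpw yaej fhswd uvlu axfv oux doruw ero reio
Hunk 6: at line 5 remove [yaej,fhswd,uvlu] add [xfuss] -> 12 lines: zov sca iogr mtsyt mwll lnpw xfuss axfv oux doruw ero reio
Final line count: 12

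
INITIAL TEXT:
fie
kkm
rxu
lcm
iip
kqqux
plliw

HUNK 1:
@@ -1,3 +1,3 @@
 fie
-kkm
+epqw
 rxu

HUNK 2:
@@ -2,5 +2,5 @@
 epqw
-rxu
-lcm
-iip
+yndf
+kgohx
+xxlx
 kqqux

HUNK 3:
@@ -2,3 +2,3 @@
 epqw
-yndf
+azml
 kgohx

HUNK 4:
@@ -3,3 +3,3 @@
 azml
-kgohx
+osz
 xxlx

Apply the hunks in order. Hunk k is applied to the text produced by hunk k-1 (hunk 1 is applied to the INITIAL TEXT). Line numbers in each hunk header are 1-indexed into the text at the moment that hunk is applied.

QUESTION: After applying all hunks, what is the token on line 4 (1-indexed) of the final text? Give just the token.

Hunk 1: at line 1 remove [kkm] add [epqw] -> 7 lines: fie epqw rxu lcm iip kqqux plliw
Hunk 2: at line 2 remove [rxu,lcm,iip] add [yndf,kgohx,xxlx] -> 7 lines: fie epqw yndf kgohx xxlx kqqux plliw
Hunk 3: at line 2 remove [yndf] add [azml] -> 7 lines: fie epqw azml kgohx xxlx kqqux plliw
Hunk 4: at line 3 remove [kgohx] add [osz] -> 7 lines: fie epqw azml osz xxlx kqqux plliw
Final line 4: osz

Answer: osz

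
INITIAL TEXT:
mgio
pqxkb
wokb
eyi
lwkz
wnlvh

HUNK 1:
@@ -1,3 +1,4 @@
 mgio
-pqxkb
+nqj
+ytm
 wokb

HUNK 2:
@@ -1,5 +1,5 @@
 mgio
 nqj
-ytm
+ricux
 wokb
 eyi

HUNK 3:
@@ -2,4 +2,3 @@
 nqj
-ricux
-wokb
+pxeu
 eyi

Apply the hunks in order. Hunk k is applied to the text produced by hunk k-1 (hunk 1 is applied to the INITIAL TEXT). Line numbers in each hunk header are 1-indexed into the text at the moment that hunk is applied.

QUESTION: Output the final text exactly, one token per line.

Answer: mgio
nqj
pxeu
eyi
lwkz
wnlvh

Derivation:
Hunk 1: at line 1 remove [pqxkb] add [nqj,ytm] -> 7 lines: mgio nqj ytm wokb eyi lwkz wnlvh
Hunk 2: at line 1 remove [ytm] add [ricux] -> 7 lines: mgio nqj ricux wokb eyi lwkz wnlvh
Hunk 3: at line 2 remove [ricux,wokb] add [pxeu] -> 6 lines: mgio nqj pxeu eyi lwkz wnlvh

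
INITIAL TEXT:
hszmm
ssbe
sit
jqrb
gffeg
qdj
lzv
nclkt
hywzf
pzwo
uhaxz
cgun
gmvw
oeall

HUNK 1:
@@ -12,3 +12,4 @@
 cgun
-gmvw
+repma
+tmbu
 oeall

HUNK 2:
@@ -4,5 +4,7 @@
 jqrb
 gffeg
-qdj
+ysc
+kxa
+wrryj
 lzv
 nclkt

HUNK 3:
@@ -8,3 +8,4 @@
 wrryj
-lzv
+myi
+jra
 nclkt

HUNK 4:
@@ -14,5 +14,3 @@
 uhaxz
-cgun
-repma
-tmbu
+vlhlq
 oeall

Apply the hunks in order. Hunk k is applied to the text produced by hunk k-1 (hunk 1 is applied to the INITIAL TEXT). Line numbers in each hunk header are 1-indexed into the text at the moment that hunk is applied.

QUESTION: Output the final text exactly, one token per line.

Hunk 1: at line 12 remove [gmvw] add [repma,tmbu] -> 15 lines: hszmm ssbe sit jqrb gffeg qdj lzv nclkt hywzf pzwo uhaxz cgun repma tmbu oeall
Hunk 2: at line 4 remove [qdj] add [ysc,kxa,wrryj] -> 17 lines: hszmm ssbe sit jqrb gffeg ysc kxa wrryj lzv nclkt hywzf pzwo uhaxz cgun repma tmbu oeall
Hunk 3: at line 8 remove [lzv] add [myi,jra] -> 18 lines: hszmm ssbe sit jqrb gffeg ysc kxa wrryj myi jra nclkt hywzf pzwo uhaxz cgun repma tmbu oeall
Hunk 4: at line 14 remove [cgun,repma,tmbu] add [vlhlq] -> 16 lines: hszmm ssbe sit jqrb gffeg ysc kxa wrryj myi jra nclkt hywzf pzwo uhaxz vlhlq oeall

Answer: hszmm
ssbe
sit
jqrb
gffeg
ysc
kxa
wrryj
myi
jra
nclkt
hywzf
pzwo
uhaxz
vlhlq
oeall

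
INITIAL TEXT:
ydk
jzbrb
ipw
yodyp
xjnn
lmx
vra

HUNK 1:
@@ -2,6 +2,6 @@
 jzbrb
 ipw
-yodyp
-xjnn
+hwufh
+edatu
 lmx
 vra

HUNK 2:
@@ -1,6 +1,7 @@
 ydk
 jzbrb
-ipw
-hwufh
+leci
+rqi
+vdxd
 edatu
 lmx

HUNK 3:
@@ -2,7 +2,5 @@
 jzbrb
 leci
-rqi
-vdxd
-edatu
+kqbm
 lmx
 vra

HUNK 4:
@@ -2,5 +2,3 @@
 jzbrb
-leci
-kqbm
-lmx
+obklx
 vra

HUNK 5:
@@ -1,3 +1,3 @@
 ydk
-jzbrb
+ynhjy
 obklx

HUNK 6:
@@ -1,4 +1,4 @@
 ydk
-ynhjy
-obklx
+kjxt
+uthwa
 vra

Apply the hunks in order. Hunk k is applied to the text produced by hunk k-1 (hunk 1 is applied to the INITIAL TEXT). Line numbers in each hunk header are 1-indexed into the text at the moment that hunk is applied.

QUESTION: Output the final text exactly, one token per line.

Hunk 1: at line 2 remove [yodyp,xjnn] add [hwufh,edatu] -> 7 lines: ydk jzbrb ipw hwufh edatu lmx vra
Hunk 2: at line 1 remove [ipw,hwufh] add [leci,rqi,vdxd] -> 8 lines: ydk jzbrb leci rqi vdxd edatu lmx vra
Hunk 3: at line 2 remove [rqi,vdxd,edatu] add [kqbm] -> 6 lines: ydk jzbrb leci kqbm lmx vra
Hunk 4: at line 2 remove [leci,kqbm,lmx] add [obklx] -> 4 lines: ydk jzbrb obklx vra
Hunk 5: at line 1 remove [jzbrb] add [ynhjy] -> 4 lines: ydk ynhjy obklx vra
Hunk 6: at line 1 remove [ynhjy,obklx] add [kjxt,uthwa] -> 4 lines: ydk kjxt uthwa vra

Answer: ydk
kjxt
uthwa
vra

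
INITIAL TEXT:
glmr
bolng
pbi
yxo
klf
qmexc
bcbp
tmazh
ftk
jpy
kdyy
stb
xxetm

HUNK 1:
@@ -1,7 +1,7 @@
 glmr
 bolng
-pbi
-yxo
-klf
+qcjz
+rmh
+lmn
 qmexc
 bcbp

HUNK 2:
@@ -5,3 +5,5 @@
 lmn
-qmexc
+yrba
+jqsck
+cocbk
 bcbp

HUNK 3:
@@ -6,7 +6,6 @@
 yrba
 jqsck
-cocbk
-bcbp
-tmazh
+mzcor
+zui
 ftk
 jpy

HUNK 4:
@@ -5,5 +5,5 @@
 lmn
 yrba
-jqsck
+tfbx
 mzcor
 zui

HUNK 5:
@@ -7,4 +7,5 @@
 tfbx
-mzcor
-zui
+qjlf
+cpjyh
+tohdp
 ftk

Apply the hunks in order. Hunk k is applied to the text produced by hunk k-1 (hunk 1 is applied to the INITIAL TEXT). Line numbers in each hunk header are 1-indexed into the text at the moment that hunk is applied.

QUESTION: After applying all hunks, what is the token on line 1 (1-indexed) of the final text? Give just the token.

Hunk 1: at line 1 remove [pbi,yxo,klf] add [qcjz,rmh,lmn] -> 13 lines: glmr bolng qcjz rmh lmn qmexc bcbp tmazh ftk jpy kdyy stb xxetm
Hunk 2: at line 5 remove [qmexc] add [yrba,jqsck,cocbk] -> 15 lines: glmr bolng qcjz rmh lmn yrba jqsck cocbk bcbp tmazh ftk jpy kdyy stb xxetm
Hunk 3: at line 6 remove [cocbk,bcbp,tmazh] add [mzcor,zui] -> 14 lines: glmr bolng qcjz rmh lmn yrba jqsck mzcor zui ftk jpy kdyy stb xxetm
Hunk 4: at line 5 remove [jqsck] add [tfbx] -> 14 lines: glmr bolng qcjz rmh lmn yrba tfbx mzcor zui ftk jpy kdyy stb xxetm
Hunk 5: at line 7 remove [mzcor,zui] add [qjlf,cpjyh,tohdp] -> 15 lines: glmr bolng qcjz rmh lmn yrba tfbx qjlf cpjyh tohdp ftk jpy kdyy stb xxetm
Final line 1: glmr

Answer: glmr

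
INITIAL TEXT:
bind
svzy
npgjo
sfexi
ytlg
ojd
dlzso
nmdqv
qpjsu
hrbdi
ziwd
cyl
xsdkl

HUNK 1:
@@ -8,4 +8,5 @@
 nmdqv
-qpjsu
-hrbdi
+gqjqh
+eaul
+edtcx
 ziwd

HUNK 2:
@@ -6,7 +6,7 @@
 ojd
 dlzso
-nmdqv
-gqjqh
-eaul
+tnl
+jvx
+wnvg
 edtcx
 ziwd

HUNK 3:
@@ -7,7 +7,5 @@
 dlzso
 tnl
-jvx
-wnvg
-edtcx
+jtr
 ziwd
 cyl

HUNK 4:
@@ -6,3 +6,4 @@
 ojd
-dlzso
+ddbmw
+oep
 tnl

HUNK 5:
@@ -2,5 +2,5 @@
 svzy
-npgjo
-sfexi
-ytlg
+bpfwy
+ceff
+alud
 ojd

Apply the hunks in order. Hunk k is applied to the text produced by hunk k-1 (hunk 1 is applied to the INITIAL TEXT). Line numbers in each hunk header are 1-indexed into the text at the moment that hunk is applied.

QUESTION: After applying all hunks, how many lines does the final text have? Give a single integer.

Hunk 1: at line 8 remove [qpjsu,hrbdi] add [gqjqh,eaul,edtcx] -> 14 lines: bind svzy npgjo sfexi ytlg ojd dlzso nmdqv gqjqh eaul edtcx ziwd cyl xsdkl
Hunk 2: at line 6 remove [nmdqv,gqjqh,eaul] add [tnl,jvx,wnvg] -> 14 lines: bind svzy npgjo sfexi ytlg ojd dlzso tnl jvx wnvg edtcx ziwd cyl xsdkl
Hunk 3: at line 7 remove [jvx,wnvg,edtcx] add [jtr] -> 12 lines: bind svzy npgjo sfexi ytlg ojd dlzso tnl jtr ziwd cyl xsdkl
Hunk 4: at line 6 remove [dlzso] add [ddbmw,oep] -> 13 lines: bind svzy npgjo sfexi ytlg ojd ddbmw oep tnl jtr ziwd cyl xsdkl
Hunk 5: at line 2 remove [npgjo,sfexi,ytlg] add [bpfwy,ceff,alud] -> 13 lines: bind svzy bpfwy ceff alud ojd ddbmw oep tnl jtr ziwd cyl xsdkl
Final line count: 13

Answer: 13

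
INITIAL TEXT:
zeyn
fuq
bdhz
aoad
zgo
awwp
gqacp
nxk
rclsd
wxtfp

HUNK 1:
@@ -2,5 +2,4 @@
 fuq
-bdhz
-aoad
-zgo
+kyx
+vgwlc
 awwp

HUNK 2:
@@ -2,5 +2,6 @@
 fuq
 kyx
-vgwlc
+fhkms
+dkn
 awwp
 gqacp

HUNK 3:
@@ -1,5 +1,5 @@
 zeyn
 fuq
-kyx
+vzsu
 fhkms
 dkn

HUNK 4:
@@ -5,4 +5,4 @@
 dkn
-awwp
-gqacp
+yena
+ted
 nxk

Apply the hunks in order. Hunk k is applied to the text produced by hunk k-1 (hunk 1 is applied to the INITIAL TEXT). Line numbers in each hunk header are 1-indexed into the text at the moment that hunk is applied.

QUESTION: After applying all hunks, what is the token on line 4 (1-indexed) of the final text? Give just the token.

Hunk 1: at line 2 remove [bdhz,aoad,zgo] add [kyx,vgwlc] -> 9 lines: zeyn fuq kyx vgwlc awwp gqacp nxk rclsd wxtfp
Hunk 2: at line 2 remove [vgwlc] add [fhkms,dkn] -> 10 lines: zeyn fuq kyx fhkms dkn awwp gqacp nxk rclsd wxtfp
Hunk 3: at line 1 remove [kyx] add [vzsu] -> 10 lines: zeyn fuq vzsu fhkms dkn awwp gqacp nxk rclsd wxtfp
Hunk 4: at line 5 remove [awwp,gqacp] add [yena,ted] -> 10 lines: zeyn fuq vzsu fhkms dkn yena ted nxk rclsd wxtfp
Final line 4: fhkms

Answer: fhkms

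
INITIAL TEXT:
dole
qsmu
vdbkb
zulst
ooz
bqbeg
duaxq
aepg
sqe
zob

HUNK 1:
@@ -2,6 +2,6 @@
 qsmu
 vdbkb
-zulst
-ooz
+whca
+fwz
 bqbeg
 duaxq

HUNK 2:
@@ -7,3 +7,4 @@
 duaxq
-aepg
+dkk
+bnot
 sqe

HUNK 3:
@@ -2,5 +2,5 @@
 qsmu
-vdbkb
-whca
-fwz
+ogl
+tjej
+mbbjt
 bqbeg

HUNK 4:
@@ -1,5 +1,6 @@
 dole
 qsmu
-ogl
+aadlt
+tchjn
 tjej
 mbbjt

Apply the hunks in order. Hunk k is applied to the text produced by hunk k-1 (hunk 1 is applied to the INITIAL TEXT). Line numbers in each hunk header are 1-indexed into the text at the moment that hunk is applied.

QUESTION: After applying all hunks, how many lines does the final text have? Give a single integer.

Answer: 12

Derivation:
Hunk 1: at line 2 remove [zulst,ooz] add [whca,fwz] -> 10 lines: dole qsmu vdbkb whca fwz bqbeg duaxq aepg sqe zob
Hunk 2: at line 7 remove [aepg] add [dkk,bnot] -> 11 lines: dole qsmu vdbkb whca fwz bqbeg duaxq dkk bnot sqe zob
Hunk 3: at line 2 remove [vdbkb,whca,fwz] add [ogl,tjej,mbbjt] -> 11 lines: dole qsmu ogl tjej mbbjt bqbeg duaxq dkk bnot sqe zob
Hunk 4: at line 1 remove [ogl] add [aadlt,tchjn] -> 12 lines: dole qsmu aadlt tchjn tjej mbbjt bqbeg duaxq dkk bnot sqe zob
Final line count: 12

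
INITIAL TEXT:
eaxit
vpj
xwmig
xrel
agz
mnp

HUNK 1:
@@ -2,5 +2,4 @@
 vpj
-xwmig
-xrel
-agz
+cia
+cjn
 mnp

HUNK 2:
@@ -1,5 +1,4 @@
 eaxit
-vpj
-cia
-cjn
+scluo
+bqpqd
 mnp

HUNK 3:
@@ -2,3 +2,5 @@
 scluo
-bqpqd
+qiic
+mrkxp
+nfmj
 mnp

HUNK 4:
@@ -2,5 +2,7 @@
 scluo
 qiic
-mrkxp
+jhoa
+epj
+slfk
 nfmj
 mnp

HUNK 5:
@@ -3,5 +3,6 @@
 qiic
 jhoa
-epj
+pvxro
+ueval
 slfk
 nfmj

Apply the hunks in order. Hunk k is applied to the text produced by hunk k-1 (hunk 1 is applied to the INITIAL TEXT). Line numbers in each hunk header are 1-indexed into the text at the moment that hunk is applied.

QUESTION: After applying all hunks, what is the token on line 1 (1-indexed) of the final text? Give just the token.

Hunk 1: at line 2 remove [xwmig,xrel,agz] add [cia,cjn] -> 5 lines: eaxit vpj cia cjn mnp
Hunk 2: at line 1 remove [vpj,cia,cjn] add [scluo,bqpqd] -> 4 lines: eaxit scluo bqpqd mnp
Hunk 3: at line 2 remove [bqpqd] add [qiic,mrkxp,nfmj] -> 6 lines: eaxit scluo qiic mrkxp nfmj mnp
Hunk 4: at line 2 remove [mrkxp] add [jhoa,epj,slfk] -> 8 lines: eaxit scluo qiic jhoa epj slfk nfmj mnp
Hunk 5: at line 3 remove [epj] add [pvxro,ueval] -> 9 lines: eaxit scluo qiic jhoa pvxro ueval slfk nfmj mnp
Final line 1: eaxit

Answer: eaxit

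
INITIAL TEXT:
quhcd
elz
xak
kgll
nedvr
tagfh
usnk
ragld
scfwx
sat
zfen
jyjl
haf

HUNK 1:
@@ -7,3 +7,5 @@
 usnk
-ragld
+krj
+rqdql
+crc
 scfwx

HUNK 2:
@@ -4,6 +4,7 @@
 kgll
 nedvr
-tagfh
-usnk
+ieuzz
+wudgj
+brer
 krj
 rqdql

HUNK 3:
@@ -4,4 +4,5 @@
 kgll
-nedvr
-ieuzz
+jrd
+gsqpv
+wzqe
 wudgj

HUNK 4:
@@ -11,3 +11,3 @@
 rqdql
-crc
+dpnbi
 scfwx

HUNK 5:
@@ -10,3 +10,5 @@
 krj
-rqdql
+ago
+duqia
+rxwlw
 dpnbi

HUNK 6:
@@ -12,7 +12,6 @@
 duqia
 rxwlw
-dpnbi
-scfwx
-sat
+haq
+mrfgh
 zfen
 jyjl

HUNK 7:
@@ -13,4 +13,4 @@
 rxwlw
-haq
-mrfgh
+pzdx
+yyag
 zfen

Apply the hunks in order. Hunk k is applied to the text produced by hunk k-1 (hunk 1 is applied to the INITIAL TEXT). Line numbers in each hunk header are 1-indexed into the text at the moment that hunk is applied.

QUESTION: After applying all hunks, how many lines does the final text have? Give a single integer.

Hunk 1: at line 7 remove [ragld] add [krj,rqdql,crc] -> 15 lines: quhcd elz xak kgll nedvr tagfh usnk krj rqdql crc scfwx sat zfen jyjl haf
Hunk 2: at line 4 remove [tagfh,usnk] add [ieuzz,wudgj,brer] -> 16 lines: quhcd elz xak kgll nedvr ieuzz wudgj brer krj rqdql crc scfwx sat zfen jyjl haf
Hunk 3: at line 4 remove [nedvr,ieuzz] add [jrd,gsqpv,wzqe] -> 17 lines: quhcd elz xak kgll jrd gsqpv wzqe wudgj brer krj rqdql crc scfwx sat zfen jyjl haf
Hunk 4: at line 11 remove [crc] add [dpnbi] -> 17 lines: quhcd elz xak kgll jrd gsqpv wzqe wudgj brer krj rqdql dpnbi scfwx sat zfen jyjl haf
Hunk 5: at line 10 remove [rqdql] add [ago,duqia,rxwlw] -> 19 lines: quhcd elz xak kgll jrd gsqpv wzqe wudgj brer krj ago duqia rxwlw dpnbi scfwx sat zfen jyjl haf
Hunk 6: at line 12 remove [dpnbi,scfwx,sat] add [haq,mrfgh] -> 18 lines: quhcd elz xak kgll jrd gsqpv wzqe wudgj brer krj ago duqia rxwlw haq mrfgh zfen jyjl haf
Hunk 7: at line 13 remove [haq,mrfgh] add [pzdx,yyag] -> 18 lines: quhcd elz xak kgll jrd gsqpv wzqe wudgj brer krj ago duqia rxwlw pzdx yyag zfen jyjl haf
Final line count: 18

Answer: 18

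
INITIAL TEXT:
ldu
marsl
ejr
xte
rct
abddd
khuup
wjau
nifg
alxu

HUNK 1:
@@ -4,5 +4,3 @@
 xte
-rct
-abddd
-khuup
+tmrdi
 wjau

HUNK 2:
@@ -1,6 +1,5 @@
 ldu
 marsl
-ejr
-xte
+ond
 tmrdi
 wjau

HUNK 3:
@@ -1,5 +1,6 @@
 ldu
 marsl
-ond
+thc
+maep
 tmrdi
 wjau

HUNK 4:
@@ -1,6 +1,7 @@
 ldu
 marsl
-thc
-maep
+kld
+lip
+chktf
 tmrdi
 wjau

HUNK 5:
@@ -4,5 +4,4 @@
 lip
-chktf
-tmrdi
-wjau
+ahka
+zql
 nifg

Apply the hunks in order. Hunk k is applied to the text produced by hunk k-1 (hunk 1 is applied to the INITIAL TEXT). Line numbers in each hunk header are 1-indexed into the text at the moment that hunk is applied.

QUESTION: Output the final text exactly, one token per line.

Answer: ldu
marsl
kld
lip
ahka
zql
nifg
alxu

Derivation:
Hunk 1: at line 4 remove [rct,abddd,khuup] add [tmrdi] -> 8 lines: ldu marsl ejr xte tmrdi wjau nifg alxu
Hunk 2: at line 1 remove [ejr,xte] add [ond] -> 7 lines: ldu marsl ond tmrdi wjau nifg alxu
Hunk 3: at line 1 remove [ond] add [thc,maep] -> 8 lines: ldu marsl thc maep tmrdi wjau nifg alxu
Hunk 4: at line 1 remove [thc,maep] add [kld,lip,chktf] -> 9 lines: ldu marsl kld lip chktf tmrdi wjau nifg alxu
Hunk 5: at line 4 remove [chktf,tmrdi,wjau] add [ahka,zql] -> 8 lines: ldu marsl kld lip ahka zql nifg alxu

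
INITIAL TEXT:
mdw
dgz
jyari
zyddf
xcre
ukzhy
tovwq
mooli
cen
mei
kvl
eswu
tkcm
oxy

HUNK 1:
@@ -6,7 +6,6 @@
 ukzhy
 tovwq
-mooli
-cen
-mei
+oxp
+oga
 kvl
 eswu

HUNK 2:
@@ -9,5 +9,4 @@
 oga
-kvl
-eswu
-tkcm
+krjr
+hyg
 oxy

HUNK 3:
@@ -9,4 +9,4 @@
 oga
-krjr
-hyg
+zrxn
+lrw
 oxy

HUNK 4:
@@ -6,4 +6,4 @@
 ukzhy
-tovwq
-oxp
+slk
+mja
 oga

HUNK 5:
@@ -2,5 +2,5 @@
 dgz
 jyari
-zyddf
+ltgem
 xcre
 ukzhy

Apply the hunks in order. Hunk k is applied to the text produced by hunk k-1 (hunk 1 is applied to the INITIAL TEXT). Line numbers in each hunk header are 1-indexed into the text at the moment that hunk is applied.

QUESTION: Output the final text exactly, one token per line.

Answer: mdw
dgz
jyari
ltgem
xcre
ukzhy
slk
mja
oga
zrxn
lrw
oxy

Derivation:
Hunk 1: at line 6 remove [mooli,cen,mei] add [oxp,oga] -> 13 lines: mdw dgz jyari zyddf xcre ukzhy tovwq oxp oga kvl eswu tkcm oxy
Hunk 2: at line 9 remove [kvl,eswu,tkcm] add [krjr,hyg] -> 12 lines: mdw dgz jyari zyddf xcre ukzhy tovwq oxp oga krjr hyg oxy
Hunk 3: at line 9 remove [krjr,hyg] add [zrxn,lrw] -> 12 lines: mdw dgz jyari zyddf xcre ukzhy tovwq oxp oga zrxn lrw oxy
Hunk 4: at line 6 remove [tovwq,oxp] add [slk,mja] -> 12 lines: mdw dgz jyari zyddf xcre ukzhy slk mja oga zrxn lrw oxy
Hunk 5: at line 2 remove [zyddf] add [ltgem] -> 12 lines: mdw dgz jyari ltgem xcre ukzhy slk mja oga zrxn lrw oxy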